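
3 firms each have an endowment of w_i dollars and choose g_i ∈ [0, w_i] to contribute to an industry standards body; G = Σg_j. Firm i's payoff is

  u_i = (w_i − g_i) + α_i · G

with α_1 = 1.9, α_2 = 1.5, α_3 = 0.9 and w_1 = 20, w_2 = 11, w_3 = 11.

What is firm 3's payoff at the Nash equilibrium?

∂u_i/∂g_i = α_i − 1, so firm i contributes w_i if α_i > 1, else 0.
α_i > 1 for i ∈ {1, 2}; NE contributions (20, 11, 0), G = 31.
u_3 = (11 − 0) + 0.9·31 = 38.9.

38.9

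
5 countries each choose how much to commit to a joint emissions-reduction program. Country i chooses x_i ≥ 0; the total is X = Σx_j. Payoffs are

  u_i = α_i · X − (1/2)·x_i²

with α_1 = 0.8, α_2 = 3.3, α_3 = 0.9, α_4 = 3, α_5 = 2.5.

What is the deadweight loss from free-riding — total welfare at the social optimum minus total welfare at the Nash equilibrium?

179.17

Country i's FOC: ∂u_i/∂x_i = α_i − x_i = 0, so x_i* = α_i.
NE contributions = (0.8, 3.3, 0.9, 3, 2.5); X = 10.5.
W^NE = (Σα)·X − ½Σα_i² = 10.5² − ½·27.59 = 96.455.
Planner sets x_i = Σα_j = 10.5 for every i, so X^SO = 5·10.5 = 52.5.
W^SO = (Σα)·X^SO − ½·5·(Σα)² = (5/2)·10.5² = 275.625.
Deadweight loss = W^SO − W^NE = 179.17.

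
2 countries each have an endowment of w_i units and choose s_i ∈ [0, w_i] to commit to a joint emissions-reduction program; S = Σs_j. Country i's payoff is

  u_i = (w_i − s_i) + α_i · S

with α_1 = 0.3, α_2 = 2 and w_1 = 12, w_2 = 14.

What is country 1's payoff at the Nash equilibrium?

16.2

∂u_i/∂s_i = α_i − 1, so country i contributes w_i if α_i > 1, else 0.
α_i > 1 for i ∈ {2}; NE contributions (0, 14), S = 14.
u_1 = (12 − 0) + 0.3·14 = 16.2.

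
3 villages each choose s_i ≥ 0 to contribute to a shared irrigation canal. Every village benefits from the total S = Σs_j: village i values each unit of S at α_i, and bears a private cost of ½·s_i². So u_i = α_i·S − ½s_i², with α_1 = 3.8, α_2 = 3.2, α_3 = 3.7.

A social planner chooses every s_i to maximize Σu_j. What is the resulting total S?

32.1

Planner FOC: ∂(Σu_j)/∂s_i = (Σα_j) − s_i = 0, so s_i^SO = Σα_j = 10.7 for every i; S^SO = 32.1.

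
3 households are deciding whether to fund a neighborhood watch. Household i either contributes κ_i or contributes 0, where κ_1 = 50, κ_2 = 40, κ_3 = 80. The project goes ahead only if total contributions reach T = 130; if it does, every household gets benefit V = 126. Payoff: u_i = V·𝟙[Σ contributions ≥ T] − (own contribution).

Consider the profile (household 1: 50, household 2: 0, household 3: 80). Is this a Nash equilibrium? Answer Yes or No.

Yes

Total = 130 ≥ 130: provided.
Household 1 (pledges 50, payoff 76): dropping to 0 → total 80, payoff 0. No gain.
Household 2 (pledges 0, payoff 126): pledging 40 → total 170, payoff 86. No gain.
Household 3 (pledges 80, payoff 46): dropping to 0 → total 50, payoff 0. No gain.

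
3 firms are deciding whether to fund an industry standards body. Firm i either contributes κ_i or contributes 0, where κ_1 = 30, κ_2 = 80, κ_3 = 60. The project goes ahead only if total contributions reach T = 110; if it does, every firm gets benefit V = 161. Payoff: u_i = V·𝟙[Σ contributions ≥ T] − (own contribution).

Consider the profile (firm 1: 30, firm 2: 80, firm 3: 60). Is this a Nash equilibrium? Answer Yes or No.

No

Total = 170 ≥ 110: provided.
Firm 1 (pledges 30, payoff 131): dropping to 0 → total 140, payoff 161. Profitable deviation.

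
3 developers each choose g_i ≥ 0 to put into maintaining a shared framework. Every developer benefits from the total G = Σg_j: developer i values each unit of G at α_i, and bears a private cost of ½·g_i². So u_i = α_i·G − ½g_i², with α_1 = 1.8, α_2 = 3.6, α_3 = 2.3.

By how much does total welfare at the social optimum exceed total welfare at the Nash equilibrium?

Developer i's FOC: ∂u_i/∂g_i = α_i − g_i = 0, so g_i* = α_i.
NE contributions = (1.8, 3.6, 2.3); G = 7.7.
W^NE = (Σα)·G − ½Σα_i² = 7.7² − ½·21.49 = 48.545.
Planner sets g_i = Σα_j = 7.7 for every i, so G^SO = 3·7.7 = 23.1.
W^SO = (Σα)·G^SO − ½·3·(Σα)² = (3/2)·7.7² = 88.935.
Deadweight loss = W^SO − W^NE = 40.39.

40.39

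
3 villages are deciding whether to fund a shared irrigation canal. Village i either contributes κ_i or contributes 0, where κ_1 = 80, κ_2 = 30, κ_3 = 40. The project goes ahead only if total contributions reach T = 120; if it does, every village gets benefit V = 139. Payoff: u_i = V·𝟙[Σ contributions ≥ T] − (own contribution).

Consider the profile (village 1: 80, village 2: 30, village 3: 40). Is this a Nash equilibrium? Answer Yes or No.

No

Total = 150 ≥ 120: provided.
Village 1 (pledges 80, payoff 59): dropping to 0 → total 70, payoff 0. No gain.
Village 2 (pledges 30, payoff 109): dropping to 0 → total 120, payoff 139. Profitable deviation.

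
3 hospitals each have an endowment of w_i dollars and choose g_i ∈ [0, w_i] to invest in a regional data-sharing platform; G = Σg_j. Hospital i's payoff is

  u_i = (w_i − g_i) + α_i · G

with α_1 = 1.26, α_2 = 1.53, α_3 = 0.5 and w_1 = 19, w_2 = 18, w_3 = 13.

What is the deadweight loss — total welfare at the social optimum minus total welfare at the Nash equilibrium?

∂u_i/∂g_i = α_i − 1, so hospital i contributes w_i if α_i > 1, else 0.
α_i > 1 for i ∈ {1, 2}; NE contributions (19, 18, 0), G = 37.
W^NE = Σw_i − G^NE + (Σα_i)·G^NE = 50 + 2.29·37 = 134.73.
Planner: ∂(Σu_j)/∂g_i = Σα_j − 1 = 2.29 > 0, so everyone contributes w_i; G^SO = 50, W^SO = 50 + 2.29·50 = 164.5.
Deadweight loss = 29.77.

29.77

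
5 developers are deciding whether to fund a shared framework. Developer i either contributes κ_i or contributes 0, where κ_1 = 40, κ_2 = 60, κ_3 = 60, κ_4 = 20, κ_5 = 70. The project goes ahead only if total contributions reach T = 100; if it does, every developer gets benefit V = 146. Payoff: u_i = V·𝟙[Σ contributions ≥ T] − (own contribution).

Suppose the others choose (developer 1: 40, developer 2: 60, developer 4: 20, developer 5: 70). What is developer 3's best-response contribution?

Others' total = 190 ≥ 100; contributing adds cost 60 for no extra benefit.
Best response: 0.

0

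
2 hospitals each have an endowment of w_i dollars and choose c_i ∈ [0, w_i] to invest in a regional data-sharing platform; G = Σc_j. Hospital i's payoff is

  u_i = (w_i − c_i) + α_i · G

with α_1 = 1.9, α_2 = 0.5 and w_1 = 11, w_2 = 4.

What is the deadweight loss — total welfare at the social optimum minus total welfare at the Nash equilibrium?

5.6

∂u_i/∂c_i = α_i − 1, so hospital i contributes w_i if α_i > 1, else 0.
α_i > 1 for i ∈ {1}; NE contributions (11, 0), G = 11.
W^NE = Σw_i − G^NE + (Σα_i)·G^NE = 15 + 1.4·11 = 30.4.
Planner: ∂(Σu_j)/∂c_i = Σα_j − 1 = 1.4 > 0, so everyone contributes w_i; G^SO = 15, W^SO = 15 + 1.4·15 = 36.
Deadweight loss = 5.6.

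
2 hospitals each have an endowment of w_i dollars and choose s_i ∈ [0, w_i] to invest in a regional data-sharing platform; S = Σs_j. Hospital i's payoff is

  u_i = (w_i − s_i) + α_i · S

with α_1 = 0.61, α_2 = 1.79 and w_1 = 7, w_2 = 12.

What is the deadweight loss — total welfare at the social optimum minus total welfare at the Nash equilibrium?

9.8

∂u_i/∂s_i = α_i − 1, so hospital i contributes w_i if α_i > 1, else 0.
α_i > 1 for i ∈ {2}; NE contributions (0, 12), S = 12.
W^NE = Σw_i − S^NE + (Σα_i)·S^NE = 19 + 1.4·12 = 35.8.
Planner: ∂(Σu_j)/∂s_i = Σα_j − 1 = 1.4 > 0, so everyone contributes w_i; S^SO = 19, W^SO = 19 + 1.4·19 = 45.6.
Deadweight loss = 9.8.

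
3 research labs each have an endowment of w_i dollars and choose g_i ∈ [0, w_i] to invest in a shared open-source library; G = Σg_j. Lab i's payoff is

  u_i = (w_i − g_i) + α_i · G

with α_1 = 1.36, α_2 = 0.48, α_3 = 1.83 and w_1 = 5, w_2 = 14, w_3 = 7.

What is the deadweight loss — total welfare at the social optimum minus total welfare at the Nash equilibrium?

37.38

∂u_i/∂g_i = α_i − 1, so lab i contributes w_i if α_i > 1, else 0.
α_i > 1 for i ∈ {1, 3}; NE contributions (5, 0, 7), G = 12.
W^NE = Σw_i − G^NE + (Σα_i)·G^NE = 26 + 2.67·12 = 58.04.
Planner: ∂(Σu_j)/∂g_i = Σα_j − 1 = 2.67 > 0, so everyone contributes w_i; G^SO = 26, W^SO = 26 + 2.67·26 = 95.42.
Deadweight loss = 37.38.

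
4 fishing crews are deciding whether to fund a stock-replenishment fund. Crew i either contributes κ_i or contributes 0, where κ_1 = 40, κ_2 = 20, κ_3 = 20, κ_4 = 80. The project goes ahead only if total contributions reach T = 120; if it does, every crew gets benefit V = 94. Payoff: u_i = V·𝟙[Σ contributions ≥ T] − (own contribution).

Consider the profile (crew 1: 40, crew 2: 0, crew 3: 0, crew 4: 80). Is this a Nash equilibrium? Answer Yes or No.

Yes

Total = 120 ≥ 120: provided.
Crew 1 (pledges 40, payoff 54): dropping to 0 → total 80, payoff 0. No gain.
Crew 2 (pledges 0, payoff 94): pledging 20 → total 140, payoff 74. No gain.
Crew 3 (pledges 0, payoff 94): pledging 20 → total 140, payoff 74. No gain.
Crew 4 (pledges 80, payoff 14): dropping to 0 → total 40, payoff 0. No gain.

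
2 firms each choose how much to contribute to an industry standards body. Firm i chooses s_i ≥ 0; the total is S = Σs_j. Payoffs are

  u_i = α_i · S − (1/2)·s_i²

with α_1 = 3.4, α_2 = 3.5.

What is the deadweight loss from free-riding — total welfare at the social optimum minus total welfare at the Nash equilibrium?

11.905

Firm i's FOC: ∂u_i/∂s_i = α_i − s_i = 0, so s_i* = α_i.
NE contributions = (3.4, 3.5); S = 6.9.
W^NE = (Σα)·S − ½Σα_i² = 6.9² − ½·23.81 = 35.705.
Planner sets s_i = Σα_j = 6.9 for every i, so S^SO = 2·6.9 = 13.8.
W^SO = (Σα)·S^SO − ½·2·(Σα)² = (2/2)·6.9² = 47.61.
Deadweight loss = W^SO − W^NE = 11.905.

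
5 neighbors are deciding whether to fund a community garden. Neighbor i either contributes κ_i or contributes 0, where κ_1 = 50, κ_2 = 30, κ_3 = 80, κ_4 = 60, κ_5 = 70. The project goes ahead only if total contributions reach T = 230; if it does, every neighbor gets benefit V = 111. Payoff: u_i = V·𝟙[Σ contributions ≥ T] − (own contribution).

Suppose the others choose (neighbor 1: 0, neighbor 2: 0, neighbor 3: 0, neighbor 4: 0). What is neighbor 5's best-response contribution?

Others' total = 0. Even contributing 70 gives 70 < 230: no benefit either way.
Best response: 0.

0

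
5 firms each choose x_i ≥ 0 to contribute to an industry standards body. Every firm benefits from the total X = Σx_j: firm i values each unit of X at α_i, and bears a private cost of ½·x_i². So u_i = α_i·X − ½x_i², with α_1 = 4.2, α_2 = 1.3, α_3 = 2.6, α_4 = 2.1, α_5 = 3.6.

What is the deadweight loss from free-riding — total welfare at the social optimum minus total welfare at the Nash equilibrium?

Firm i's FOC: ∂u_i/∂x_i = α_i − x_i = 0, so x_i* = α_i.
NE contributions = (4.2, 1.3, 2.6, 2.1, 3.6); X = 13.8.
W^NE = (Σα)·X − ½Σα_i² = 13.8² − ½·43.46 = 168.71.
Planner sets x_i = Σα_j = 13.8 for every i, so X^SO = 5·13.8 = 69.
W^SO = (Σα)·X^SO − ½·5·(Σα)² = (5/2)·13.8² = 476.1.
Deadweight loss = W^SO − W^NE = 307.39.

307.39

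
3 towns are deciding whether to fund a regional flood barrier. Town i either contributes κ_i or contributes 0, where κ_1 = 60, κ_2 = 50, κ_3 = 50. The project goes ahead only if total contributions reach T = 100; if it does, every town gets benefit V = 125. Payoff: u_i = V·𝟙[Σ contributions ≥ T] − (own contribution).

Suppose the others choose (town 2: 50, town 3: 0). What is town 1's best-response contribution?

60

Others' total = 50. Contributing 60 brings total to 110 ≥ 100: gain V − κ_1 = 65.
Best response: 60.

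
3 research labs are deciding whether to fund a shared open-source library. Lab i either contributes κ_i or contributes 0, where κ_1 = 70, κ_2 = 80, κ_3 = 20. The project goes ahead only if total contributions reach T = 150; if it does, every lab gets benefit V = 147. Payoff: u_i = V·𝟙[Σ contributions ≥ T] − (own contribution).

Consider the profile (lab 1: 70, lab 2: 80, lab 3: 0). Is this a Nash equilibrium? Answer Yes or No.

Yes

Total = 150 ≥ 150: provided.
Lab 1 (pledges 70, payoff 77): dropping to 0 → total 80, payoff 0. No gain.
Lab 2 (pledges 80, payoff 67): dropping to 0 → total 70, payoff 0. No gain.
Lab 3 (pledges 0, payoff 147): pledging 20 → total 170, payoff 127. No gain.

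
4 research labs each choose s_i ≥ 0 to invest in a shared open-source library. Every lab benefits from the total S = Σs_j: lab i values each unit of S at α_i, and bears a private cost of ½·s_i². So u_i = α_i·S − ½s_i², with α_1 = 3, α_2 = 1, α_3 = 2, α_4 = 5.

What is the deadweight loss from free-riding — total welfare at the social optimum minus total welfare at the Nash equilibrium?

140.5

Lab i's FOC: ∂u_i/∂s_i = α_i − s_i = 0, so s_i* = α_i.
NE contributions = (3, 1, 2, 5); S = 11.
W^NE = (Σα)·S − ½Σα_i² = 11² − ½·39 = 101.5.
Planner sets s_i = Σα_j = 11 for every i, so S^SO = 4·11 = 44.
W^SO = (Σα)·S^SO − ½·4·(Σα)² = (4/2)·11² = 242.
Deadweight loss = W^SO − W^NE = 140.5.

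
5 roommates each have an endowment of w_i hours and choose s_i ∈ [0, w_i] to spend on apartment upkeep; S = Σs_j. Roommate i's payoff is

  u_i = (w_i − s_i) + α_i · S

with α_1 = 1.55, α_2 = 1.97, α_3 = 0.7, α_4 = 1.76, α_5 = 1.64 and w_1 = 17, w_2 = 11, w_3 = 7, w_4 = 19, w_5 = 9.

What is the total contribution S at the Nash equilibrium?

56

∂u_i/∂s_i = α_i − 1, so roommate i contributes w_i if α_i > 1, else 0.
α_i > 1 for i ∈ {1, 2, 4, 5}; NE contributions (17, 11, 0, 19, 9), S = 56.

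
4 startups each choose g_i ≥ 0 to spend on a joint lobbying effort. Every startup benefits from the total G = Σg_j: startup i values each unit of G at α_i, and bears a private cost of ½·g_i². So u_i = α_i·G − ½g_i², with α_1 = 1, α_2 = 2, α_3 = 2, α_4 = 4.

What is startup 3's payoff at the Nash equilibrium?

16

Startup i's FOC: ∂u_i/∂g_i = α_i − g_i = 0, so g_i* = α_i.
NE contributions = (1, 2, 2, 4); G = 9.
u_3 = α_3·G − ½·(g_3)² = 2·9 − ½·2² = 16.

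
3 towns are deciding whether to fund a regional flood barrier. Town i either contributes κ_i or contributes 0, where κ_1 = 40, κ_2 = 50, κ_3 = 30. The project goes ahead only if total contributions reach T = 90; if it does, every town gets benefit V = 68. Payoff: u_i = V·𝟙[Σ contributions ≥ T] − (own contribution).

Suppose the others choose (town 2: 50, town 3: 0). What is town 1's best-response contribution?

Others' total = 50. Contributing 40 brings total to 90 ≥ 90: gain V − κ_1 = 28.
Best response: 40.

40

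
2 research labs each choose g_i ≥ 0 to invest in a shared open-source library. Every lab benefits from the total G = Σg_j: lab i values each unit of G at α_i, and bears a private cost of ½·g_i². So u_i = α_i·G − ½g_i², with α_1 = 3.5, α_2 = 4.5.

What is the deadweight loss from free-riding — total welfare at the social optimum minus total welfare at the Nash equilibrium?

16.25

Lab i's FOC: ∂u_i/∂g_i = α_i − g_i = 0, so g_i* = α_i.
NE contributions = (3.5, 4.5); G = 8.
W^NE = (Σα)·G − ½Σα_i² = 8² − ½·32.5 = 47.75.
Planner sets g_i = Σα_j = 8 for every i, so G^SO = 2·8 = 16.
W^SO = (Σα)·G^SO − ½·2·(Σα)² = (2/2)·8² = 64.
Deadweight loss = W^SO − W^NE = 16.25.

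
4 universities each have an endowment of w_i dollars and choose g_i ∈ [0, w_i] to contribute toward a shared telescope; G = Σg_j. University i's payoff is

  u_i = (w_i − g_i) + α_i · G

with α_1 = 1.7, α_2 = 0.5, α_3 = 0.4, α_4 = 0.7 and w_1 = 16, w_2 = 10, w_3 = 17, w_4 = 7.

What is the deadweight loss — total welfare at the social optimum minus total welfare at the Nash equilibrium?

∂u_i/∂g_i = α_i − 1, so university i contributes w_i if α_i > 1, else 0.
α_i > 1 for i ∈ {1}; NE contributions (16, 0, 0, 0), G = 16.
W^NE = Σw_i − G^NE + (Σα_i)·G^NE = 50 + 2.3·16 = 86.8.
Planner: ∂(Σu_j)/∂g_i = Σα_j − 1 = 2.3 > 0, so everyone contributes w_i; G^SO = 50, W^SO = 50 + 2.3·50 = 165.
Deadweight loss = 78.2.

78.2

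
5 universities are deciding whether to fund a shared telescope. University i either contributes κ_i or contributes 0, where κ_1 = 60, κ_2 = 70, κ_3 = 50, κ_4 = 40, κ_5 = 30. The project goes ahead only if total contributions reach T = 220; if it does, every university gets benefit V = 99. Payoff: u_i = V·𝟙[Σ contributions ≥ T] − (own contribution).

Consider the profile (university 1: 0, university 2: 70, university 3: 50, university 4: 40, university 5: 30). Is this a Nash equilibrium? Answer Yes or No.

No

Total = 190 < 220: not provided.
University 1 (pledges 0, payoff 0): pledging 60 → total 250, payoff 39. Profitable deviation.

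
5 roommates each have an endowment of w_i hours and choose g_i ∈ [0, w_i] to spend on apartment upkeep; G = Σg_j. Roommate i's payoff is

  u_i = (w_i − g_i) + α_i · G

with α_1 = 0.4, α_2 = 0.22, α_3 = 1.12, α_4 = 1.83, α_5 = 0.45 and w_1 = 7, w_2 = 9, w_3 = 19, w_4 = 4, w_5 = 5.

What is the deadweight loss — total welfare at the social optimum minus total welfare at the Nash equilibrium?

63.42

∂u_i/∂g_i = α_i − 1, so roommate i contributes w_i if α_i > 1, else 0.
α_i > 1 for i ∈ {3, 4}; NE contributions (0, 0, 19, 4, 0), G = 23.
W^NE = Σw_i − G^NE + (Σα_i)·G^NE = 44 + 3.02·23 = 113.46.
Planner: ∂(Σu_j)/∂g_i = Σα_j − 1 = 3.02 > 0, so everyone contributes w_i; G^SO = 44, W^SO = 44 + 3.02·44 = 176.88.
Deadweight loss = 63.42.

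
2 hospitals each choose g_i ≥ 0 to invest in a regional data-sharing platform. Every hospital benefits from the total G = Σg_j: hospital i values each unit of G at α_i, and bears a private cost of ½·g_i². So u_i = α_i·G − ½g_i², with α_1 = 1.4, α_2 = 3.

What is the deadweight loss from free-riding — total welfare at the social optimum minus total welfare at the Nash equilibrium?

Hospital i's FOC: ∂u_i/∂g_i = α_i − g_i = 0, so g_i* = α_i.
NE contributions = (1.4, 3); G = 4.4.
W^NE = (Σα)·G − ½Σα_i² = 4.4² − ½·10.96 = 13.88.
Planner sets g_i = Σα_j = 4.4 for every i, so G^SO = 2·4.4 = 8.8.
W^SO = (Σα)·G^SO − ½·2·(Σα)² = (2/2)·4.4² = 19.36.
Deadweight loss = W^SO − W^NE = 5.48.

5.48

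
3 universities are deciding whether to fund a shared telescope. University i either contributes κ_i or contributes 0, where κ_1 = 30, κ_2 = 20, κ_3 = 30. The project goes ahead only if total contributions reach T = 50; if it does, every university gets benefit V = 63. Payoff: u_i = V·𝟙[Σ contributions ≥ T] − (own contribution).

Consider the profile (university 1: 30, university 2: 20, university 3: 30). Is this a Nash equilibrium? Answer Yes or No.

Total = 80 ≥ 50: provided.
University 1 (pledges 30, payoff 33): dropping to 0 → total 50, payoff 63. Profitable deviation.

No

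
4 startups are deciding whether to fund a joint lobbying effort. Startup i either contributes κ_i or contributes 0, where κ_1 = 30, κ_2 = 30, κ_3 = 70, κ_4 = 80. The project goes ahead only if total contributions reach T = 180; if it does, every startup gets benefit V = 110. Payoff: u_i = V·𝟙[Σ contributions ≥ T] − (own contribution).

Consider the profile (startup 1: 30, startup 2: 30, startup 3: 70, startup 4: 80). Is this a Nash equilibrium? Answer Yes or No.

No

Total = 210 ≥ 180: provided.
Startup 1 (pledges 30, payoff 80): dropping to 0 → total 180, payoff 110. Profitable deviation.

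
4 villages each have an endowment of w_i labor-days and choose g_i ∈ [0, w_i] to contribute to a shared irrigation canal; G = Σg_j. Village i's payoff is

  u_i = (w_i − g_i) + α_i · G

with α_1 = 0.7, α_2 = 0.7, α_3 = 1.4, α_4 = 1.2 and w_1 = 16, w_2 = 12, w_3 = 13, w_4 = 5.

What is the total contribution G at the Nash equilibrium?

∂u_i/∂g_i = α_i − 1, so village i contributes w_i if α_i > 1, else 0.
α_i > 1 for i ∈ {3, 4}; NE contributions (0, 0, 13, 5), G = 18.

18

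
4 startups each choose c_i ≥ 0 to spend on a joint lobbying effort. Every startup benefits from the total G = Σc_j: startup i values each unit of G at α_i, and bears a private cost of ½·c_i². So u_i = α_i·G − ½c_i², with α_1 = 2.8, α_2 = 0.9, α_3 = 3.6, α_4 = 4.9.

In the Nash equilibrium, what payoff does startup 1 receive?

30.24

Startup i's FOC: ∂u_i/∂c_i = α_i − c_i = 0, so c_i* = α_i.
NE contributions = (2.8, 0.9, 3.6, 4.9); G = 12.2.
u_1 = α_1·G − ½·(c_1)² = 2.8·12.2 − ½·2.8² = 30.24.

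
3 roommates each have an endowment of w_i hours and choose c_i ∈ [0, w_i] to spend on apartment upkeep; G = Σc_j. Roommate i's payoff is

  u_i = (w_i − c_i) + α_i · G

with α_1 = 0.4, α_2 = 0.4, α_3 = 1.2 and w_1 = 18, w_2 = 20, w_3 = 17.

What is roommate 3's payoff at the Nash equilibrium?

∂u_i/∂c_i = α_i − 1, so roommate i contributes w_i if α_i > 1, else 0.
α_i > 1 for i ∈ {3}; NE contributions (0, 0, 17), G = 17.
u_3 = (17 − 17) + 1.2·17 = 20.4.

20.4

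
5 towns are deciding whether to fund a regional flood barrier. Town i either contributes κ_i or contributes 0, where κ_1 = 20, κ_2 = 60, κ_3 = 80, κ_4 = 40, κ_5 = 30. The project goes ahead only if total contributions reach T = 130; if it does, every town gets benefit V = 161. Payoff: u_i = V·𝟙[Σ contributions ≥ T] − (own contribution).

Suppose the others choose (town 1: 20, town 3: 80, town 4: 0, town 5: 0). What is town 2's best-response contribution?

Others' total = 100. Contributing 60 brings total to 160 ≥ 130: gain V − κ_2 = 101.
Best response: 60.

60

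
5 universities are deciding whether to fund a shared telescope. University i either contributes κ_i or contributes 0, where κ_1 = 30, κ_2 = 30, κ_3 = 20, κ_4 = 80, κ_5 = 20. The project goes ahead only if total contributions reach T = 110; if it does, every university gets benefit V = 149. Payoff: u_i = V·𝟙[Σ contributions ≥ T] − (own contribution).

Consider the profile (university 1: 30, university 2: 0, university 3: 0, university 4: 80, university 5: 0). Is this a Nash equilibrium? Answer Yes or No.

Total = 110 ≥ 110: provided.
University 1 (pledges 30, payoff 119): dropping to 0 → total 80, payoff 0. No gain.
University 2 (pledges 0, payoff 149): pledging 30 → total 140, payoff 119. No gain.
University 3 (pledges 0, payoff 149): pledging 20 → total 130, payoff 129. No gain.
University 4 (pledges 80, payoff 69): dropping to 0 → total 30, payoff 0. No gain.
University 5 (pledges 0, payoff 149): pledging 20 → total 130, payoff 129. No gain.

Yes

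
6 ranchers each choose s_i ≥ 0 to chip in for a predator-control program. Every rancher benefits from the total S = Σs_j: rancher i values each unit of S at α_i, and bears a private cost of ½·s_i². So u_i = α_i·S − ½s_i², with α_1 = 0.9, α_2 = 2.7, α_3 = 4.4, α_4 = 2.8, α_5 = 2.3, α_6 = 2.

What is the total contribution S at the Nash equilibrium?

15.1

Rancher i's FOC: ∂u_i/∂s_i = α_i − s_i = 0, so s_i* = α_i.
NE contributions = (0.9, 2.7, 4.4, 2.8, 2.3, 2); S = 15.1.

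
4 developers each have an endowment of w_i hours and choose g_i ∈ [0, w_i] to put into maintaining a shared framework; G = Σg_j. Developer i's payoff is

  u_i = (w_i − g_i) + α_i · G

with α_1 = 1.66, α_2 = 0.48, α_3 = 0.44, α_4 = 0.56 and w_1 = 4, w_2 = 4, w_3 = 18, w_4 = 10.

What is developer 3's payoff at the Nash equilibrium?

∂u_i/∂g_i = α_i − 1, so developer i contributes w_i if α_i > 1, else 0.
α_i > 1 for i ∈ {1}; NE contributions (4, 0, 0, 0), G = 4.
u_3 = (18 − 0) + 0.44·4 = 19.76.

19.76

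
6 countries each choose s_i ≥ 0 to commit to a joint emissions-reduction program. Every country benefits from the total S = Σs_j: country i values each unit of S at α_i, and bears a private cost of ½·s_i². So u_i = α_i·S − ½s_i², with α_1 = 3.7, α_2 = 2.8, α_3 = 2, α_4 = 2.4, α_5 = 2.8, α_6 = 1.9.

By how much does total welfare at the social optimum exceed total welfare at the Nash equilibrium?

508.09

Country i's FOC: ∂u_i/∂s_i = α_i − s_i = 0, so s_i* = α_i.
NE contributions = (3.7, 2.8, 2, 2.4, 2.8, 1.9); S = 15.6.
W^NE = (Σα)·S − ½Σα_i² = 15.6² − ½·42.74 = 221.99.
Planner sets s_i = Σα_j = 15.6 for every i, so S^SO = 6·15.6 = 93.6.
W^SO = (Σα)·S^SO − ½·6·(Σα)² = (6/2)·15.6² = 730.08.
Deadweight loss = W^SO − W^NE = 508.09.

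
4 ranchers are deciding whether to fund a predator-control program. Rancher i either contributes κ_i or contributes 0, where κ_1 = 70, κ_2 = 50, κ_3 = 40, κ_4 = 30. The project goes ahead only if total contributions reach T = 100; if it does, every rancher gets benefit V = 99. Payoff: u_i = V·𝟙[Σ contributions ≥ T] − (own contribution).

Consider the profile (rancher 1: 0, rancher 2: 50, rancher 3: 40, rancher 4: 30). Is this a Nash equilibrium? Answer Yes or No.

Yes

Total = 120 ≥ 100: provided.
Rancher 1 (pledges 0, payoff 99): pledging 70 → total 190, payoff 29. No gain.
Rancher 2 (pledges 50, payoff 49): dropping to 0 → total 70, payoff 0. No gain.
Rancher 3 (pledges 40, payoff 59): dropping to 0 → total 80, payoff 0. No gain.
Rancher 4 (pledges 30, payoff 69): dropping to 0 → total 90, payoff 0. No gain.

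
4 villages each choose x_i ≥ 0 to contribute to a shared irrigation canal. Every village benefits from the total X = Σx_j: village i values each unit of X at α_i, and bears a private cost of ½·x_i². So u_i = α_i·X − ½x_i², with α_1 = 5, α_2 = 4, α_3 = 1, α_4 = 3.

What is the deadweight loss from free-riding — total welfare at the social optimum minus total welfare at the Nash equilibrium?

194.5

Village i's FOC: ∂u_i/∂x_i = α_i − x_i = 0, so x_i* = α_i.
NE contributions = (5, 4, 1, 3); X = 13.
W^NE = (Σα)·X − ½Σα_i² = 13² − ½·51 = 143.5.
Planner sets x_i = Σα_j = 13 for every i, so X^SO = 4·13 = 52.
W^SO = (Σα)·X^SO − ½·4·(Σα)² = (4/2)·13² = 338.
Deadweight loss = W^SO − W^NE = 194.5.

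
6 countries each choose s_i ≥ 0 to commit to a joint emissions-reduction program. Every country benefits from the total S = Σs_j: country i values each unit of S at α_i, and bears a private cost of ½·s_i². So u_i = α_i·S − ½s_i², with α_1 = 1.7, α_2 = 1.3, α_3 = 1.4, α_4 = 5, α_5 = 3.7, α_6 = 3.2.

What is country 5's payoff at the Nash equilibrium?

Country i's FOC: ∂u_i/∂s_i = α_i − s_i = 0, so s_i* = α_i.
NE contributions = (1.7, 1.3, 1.4, 5, 3.7, 3.2); S = 16.3.
u_5 = α_5·S − ½·(s_5)² = 3.7·16.3 − ½·3.7² = 53.465.

53.465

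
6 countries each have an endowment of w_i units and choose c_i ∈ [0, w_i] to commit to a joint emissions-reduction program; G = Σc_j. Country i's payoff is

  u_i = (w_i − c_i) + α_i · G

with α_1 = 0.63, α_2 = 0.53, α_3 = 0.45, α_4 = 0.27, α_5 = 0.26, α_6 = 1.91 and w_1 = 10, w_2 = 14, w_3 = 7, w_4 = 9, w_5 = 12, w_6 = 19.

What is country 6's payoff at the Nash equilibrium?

36.29

∂u_i/∂c_i = α_i − 1, so country i contributes w_i if α_i > 1, else 0.
α_i > 1 for i ∈ {6}; NE contributions (0, 0, 0, 0, 0, 19), G = 19.
u_6 = (19 − 19) + 1.91·19 = 36.29.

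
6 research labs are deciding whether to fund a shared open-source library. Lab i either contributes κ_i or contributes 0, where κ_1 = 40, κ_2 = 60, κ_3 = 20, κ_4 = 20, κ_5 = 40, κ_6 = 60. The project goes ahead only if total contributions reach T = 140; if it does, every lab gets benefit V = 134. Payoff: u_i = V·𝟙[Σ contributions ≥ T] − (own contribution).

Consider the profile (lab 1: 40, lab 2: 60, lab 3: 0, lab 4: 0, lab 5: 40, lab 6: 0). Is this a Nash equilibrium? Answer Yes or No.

Total = 140 ≥ 140: provided.
Lab 1 (pledges 40, payoff 94): dropping to 0 → total 100, payoff 0. No gain.
Lab 2 (pledges 60, payoff 74): dropping to 0 → total 80, payoff 0. No gain.
Lab 3 (pledges 0, payoff 134): pledging 20 → total 160, payoff 114. No gain.
Lab 4 (pledges 0, payoff 134): pledging 20 → total 160, payoff 114. No gain.
Lab 5 (pledges 40, payoff 94): dropping to 0 → total 100, payoff 0. No gain.
Lab 6 (pledges 0, payoff 134): pledging 60 → total 200, payoff 74. No gain.

Yes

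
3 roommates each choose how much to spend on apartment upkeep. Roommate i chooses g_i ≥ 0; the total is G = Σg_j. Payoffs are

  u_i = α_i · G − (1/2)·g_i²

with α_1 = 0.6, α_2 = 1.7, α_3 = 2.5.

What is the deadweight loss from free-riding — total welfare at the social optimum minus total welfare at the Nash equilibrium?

16.27

Roommate i's FOC: ∂u_i/∂g_i = α_i − g_i = 0, so g_i* = α_i.
NE contributions = (0.6, 1.7, 2.5); G = 4.8.
W^NE = (Σα)·G − ½Σα_i² = 4.8² − ½·9.5 = 18.29.
Planner sets g_i = Σα_j = 4.8 for every i, so G^SO = 3·4.8 = 14.4.
W^SO = (Σα)·G^SO − ½·3·(Σα)² = (3/2)·4.8² = 34.56.
Deadweight loss = W^SO − W^NE = 16.27.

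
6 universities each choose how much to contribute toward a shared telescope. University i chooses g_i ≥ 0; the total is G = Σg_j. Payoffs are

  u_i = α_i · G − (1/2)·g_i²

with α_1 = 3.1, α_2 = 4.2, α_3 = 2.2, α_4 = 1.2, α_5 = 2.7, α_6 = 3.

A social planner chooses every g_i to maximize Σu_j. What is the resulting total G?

98.4

Planner FOC: ∂(Σu_j)/∂g_i = (Σα_j) − g_i = 0, so g_i^SO = Σα_j = 16.4 for every i; G^SO = 98.4.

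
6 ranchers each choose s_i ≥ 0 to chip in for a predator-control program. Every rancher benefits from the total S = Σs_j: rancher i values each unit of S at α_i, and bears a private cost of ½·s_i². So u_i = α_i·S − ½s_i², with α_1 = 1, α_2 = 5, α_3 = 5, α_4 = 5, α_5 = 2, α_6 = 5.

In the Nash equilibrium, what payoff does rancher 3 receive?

102.5

Rancher i's FOC: ∂u_i/∂s_i = α_i − s_i = 0, so s_i* = α_i.
NE contributions = (1, 5, 5, 5, 2, 5); S = 23.
u_3 = α_3·S − ½·(s_3)² = 5·23 − ½·5² = 102.5.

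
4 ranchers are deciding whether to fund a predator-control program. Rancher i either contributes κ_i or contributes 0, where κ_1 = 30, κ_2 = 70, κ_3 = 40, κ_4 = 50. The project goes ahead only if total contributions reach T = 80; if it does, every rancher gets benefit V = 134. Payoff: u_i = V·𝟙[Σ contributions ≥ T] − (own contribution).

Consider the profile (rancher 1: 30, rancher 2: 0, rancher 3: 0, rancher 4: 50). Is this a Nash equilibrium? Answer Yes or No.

Yes

Total = 80 ≥ 80: provided.
Rancher 1 (pledges 30, payoff 104): dropping to 0 → total 50, payoff 0. No gain.
Rancher 2 (pledges 0, payoff 134): pledging 70 → total 150, payoff 64. No gain.
Rancher 3 (pledges 0, payoff 134): pledging 40 → total 120, payoff 94. No gain.
Rancher 4 (pledges 50, payoff 84): dropping to 0 → total 30, payoff 0. No gain.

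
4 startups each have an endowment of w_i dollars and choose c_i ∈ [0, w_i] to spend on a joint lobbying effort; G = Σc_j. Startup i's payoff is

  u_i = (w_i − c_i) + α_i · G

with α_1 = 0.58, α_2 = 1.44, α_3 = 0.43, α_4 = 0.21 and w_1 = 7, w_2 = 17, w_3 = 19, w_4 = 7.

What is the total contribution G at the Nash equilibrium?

17

∂u_i/∂c_i = α_i − 1, so startup i contributes w_i if α_i > 1, else 0.
α_i > 1 for i ∈ {2}; NE contributions (0, 17, 0, 0), G = 17.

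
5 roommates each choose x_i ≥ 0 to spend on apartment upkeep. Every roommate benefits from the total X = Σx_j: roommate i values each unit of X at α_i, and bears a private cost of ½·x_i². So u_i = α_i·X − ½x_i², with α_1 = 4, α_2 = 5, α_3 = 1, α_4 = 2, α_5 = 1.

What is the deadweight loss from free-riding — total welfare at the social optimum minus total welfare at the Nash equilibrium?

Roommate i's FOC: ∂u_i/∂x_i = α_i − x_i = 0, so x_i* = α_i.
NE contributions = (4, 5, 1, 2, 1); X = 13.
W^NE = (Σα)·X − ½Σα_i² = 13² − ½·47 = 145.5.
Planner sets x_i = Σα_j = 13 for every i, so X^SO = 5·13 = 65.
W^SO = (Σα)·X^SO − ½·5·(Σα)² = (5/2)·13² = 422.5.
Deadweight loss = W^SO − W^NE = 277.

277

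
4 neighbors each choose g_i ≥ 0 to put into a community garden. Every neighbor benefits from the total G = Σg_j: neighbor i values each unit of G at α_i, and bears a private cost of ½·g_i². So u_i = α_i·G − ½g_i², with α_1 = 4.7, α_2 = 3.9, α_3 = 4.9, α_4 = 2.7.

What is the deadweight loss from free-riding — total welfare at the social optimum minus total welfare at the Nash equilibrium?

Neighbor i's FOC: ∂u_i/∂g_i = α_i − g_i = 0, so g_i* = α_i.
NE contributions = (4.7, 3.9, 4.9, 2.7); G = 16.2.
W^NE = (Σα)·G − ½Σα_i² = 16.2² − ½·68.6 = 228.14.
Planner sets g_i = Σα_j = 16.2 for every i, so G^SO = 4·16.2 = 64.8.
W^SO = (Σα)·G^SO − ½·4·(Σα)² = (4/2)·16.2² = 524.88.
Deadweight loss = W^SO − W^NE = 296.74.

296.74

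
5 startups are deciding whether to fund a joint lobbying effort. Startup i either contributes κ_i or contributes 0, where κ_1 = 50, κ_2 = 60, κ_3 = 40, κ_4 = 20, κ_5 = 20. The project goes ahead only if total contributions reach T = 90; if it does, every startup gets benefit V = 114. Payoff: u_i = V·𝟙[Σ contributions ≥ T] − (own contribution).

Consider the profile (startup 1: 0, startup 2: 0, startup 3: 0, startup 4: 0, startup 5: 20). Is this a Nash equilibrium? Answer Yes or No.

No

Total = 20 < 90: not provided.
Startup 1 (pledges 0, payoff 0): pledging 50 → total 70, payoff -50. No gain.
Startup 2 (pledges 0, payoff 0): pledging 60 → total 80, payoff -60. No gain.
Startup 3 (pledges 0, payoff 0): pledging 40 → total 60, payoff -40. No gain.
Startup 4 (pledges 0, payoff 0): pledging 20 → total 40, payoff -20. No gain.
Startup 5 (pledges 20, payoff -20): dropping to 0 → total 0, payoff 0. Profitable deviation.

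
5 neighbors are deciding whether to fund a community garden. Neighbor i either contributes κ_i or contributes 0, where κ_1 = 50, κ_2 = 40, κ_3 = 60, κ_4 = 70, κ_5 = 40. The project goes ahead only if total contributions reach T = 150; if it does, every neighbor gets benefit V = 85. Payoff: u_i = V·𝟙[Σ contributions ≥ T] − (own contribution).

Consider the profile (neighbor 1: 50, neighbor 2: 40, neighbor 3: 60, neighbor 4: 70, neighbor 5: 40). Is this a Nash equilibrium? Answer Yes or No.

Total = 260 ≥ 150: provided.
Neighbor 1 (pledges 50, payoff 35): dropping to 0 → total 210, payoff 85. Profitable deviation.

No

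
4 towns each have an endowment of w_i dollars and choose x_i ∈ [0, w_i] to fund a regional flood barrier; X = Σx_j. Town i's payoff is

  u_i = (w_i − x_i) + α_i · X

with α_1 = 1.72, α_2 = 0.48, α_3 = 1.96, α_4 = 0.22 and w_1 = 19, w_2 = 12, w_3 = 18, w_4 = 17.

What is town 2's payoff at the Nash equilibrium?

∂u_i/∂x_i = α_i − 1, so town i contributes w_i if α_i > 1, else 0.
α_i > 1 for i ∈ {1, 3}; NE contributions (19, 0, 18, 0), X = 37.
u_2 = (12 − 0) + 0.48·37 = 29.76.

29.76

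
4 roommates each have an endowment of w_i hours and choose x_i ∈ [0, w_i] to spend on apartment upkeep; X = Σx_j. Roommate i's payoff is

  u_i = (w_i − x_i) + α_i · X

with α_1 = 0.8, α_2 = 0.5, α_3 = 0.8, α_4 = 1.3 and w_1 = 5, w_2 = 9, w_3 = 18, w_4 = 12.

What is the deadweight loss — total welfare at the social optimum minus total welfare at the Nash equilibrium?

76.8

∂u_i/∂x_i = α_i − 1, so roommate i contributes w_i if α_i > 1, else 0.
α_i > 1 for i ∈ {4}; NE contributions (0, 0, 0, 12), X = 12.
W^NE = Σw_i − X^NE + (Σα_i)·X^NE = 44 + 2.4·12 = 72.8.
Planner: ∂(Σu_j)/∂x_i = Σα_j − 1 = 2.4 > 0, so everyone contributes w_i; X^SO = 44, W^SO = 44 + 2.4·44 = 149.6.
Deadweight loss = 76.8.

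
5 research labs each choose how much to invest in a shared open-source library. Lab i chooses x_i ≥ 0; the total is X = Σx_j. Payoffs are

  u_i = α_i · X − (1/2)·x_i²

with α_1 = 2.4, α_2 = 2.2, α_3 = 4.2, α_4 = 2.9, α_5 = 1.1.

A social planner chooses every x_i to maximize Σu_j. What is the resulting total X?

Planner FOC: ∂(Σu_j)/∂x_i = (Σα_j) − x_i = 0, so x_i^SO = Σα_j = 12.8 for every i; X^SO = 64.

64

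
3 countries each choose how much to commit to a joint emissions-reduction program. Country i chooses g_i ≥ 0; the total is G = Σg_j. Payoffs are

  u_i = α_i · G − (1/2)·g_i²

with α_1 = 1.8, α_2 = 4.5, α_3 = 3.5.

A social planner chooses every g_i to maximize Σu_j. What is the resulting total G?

29.4

Planner FOC: ∂(Σu_j)/∂g_i = (Σα_j) − g_i = 0, so g_i^SO = Σα_j = 9.8 for every i; G^SO = 29.4.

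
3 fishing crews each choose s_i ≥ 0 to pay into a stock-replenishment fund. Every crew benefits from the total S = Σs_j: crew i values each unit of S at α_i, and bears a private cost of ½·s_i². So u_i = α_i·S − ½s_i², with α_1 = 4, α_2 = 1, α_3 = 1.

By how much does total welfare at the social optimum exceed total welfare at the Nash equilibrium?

27

Crew i's FOC: ∂u_i/∂s_i = α_i − s_i = 0, so s_i* = α_i.
NE contributions = (4, 1, 1); S = 6.
W^NE = (Σα)·S − ½Σα_i² = 6² − ½·18 = 27.
Planner sets s_i = Σα_j = 6 for every i, so S^SO = 3·6 = 18.
W^SO = (Σα)·S^SO − ½·3·(Σα)² = (3/2)·6² = 54.
Deadweight loss = W^SO − W^NE = 27.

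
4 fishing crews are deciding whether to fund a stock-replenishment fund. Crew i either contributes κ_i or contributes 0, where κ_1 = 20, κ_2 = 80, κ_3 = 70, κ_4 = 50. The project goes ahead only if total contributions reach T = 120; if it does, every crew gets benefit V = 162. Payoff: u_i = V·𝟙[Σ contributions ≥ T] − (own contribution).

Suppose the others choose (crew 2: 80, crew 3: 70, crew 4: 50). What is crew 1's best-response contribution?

Others' total = 200 ≥ 120; contributing adds cost 20 for no extra benefit.
Best response: 0.

0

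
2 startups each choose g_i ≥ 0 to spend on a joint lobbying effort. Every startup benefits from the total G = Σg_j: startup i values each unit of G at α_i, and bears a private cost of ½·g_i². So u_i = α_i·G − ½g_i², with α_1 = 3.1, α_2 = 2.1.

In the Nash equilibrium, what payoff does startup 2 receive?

8.715

Startup i's FOC: ∂u_i/∂g_i = α_i − g_i = 0, so g_i* = α_i.
NE contributions = (3.1, 2.1); G = 5.2.
u_2 = α_2·G − ½·(g_2)² = 2.1·5.2 − ½·2.1² = 8.715.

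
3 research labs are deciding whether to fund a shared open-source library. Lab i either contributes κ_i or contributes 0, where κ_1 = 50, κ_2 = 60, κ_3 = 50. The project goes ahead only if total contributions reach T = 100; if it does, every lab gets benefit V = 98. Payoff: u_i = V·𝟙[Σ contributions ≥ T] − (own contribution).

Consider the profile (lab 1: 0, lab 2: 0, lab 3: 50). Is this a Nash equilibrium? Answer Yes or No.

No

Total = 50 < 100: not provided.
Lab 1 (pledges 0, payoff 0): pledging 50 → total 100, payoff 48. Profitable deviation.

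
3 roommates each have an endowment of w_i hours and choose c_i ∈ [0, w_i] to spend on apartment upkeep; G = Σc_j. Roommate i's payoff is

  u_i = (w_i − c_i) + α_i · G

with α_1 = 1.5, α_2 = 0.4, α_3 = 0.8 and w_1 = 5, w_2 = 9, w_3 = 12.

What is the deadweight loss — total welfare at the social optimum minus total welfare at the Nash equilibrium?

∂u_i/∂c_i = α_i − 1, so roommate i contributes w_i if α_i > 1, else 0.
α_i > 1 for i ∈ {1}; NE contributions (5, 0, 0), G = 5.
W^NE = Σw_i − G^NE + (Σα_i)·G^NE = 26 + 1.7·5 = 34.5.
Planner: ∂(Σu_j)/∂c_i = Σα_j − 1 = 1.7 > 0, so everyone contributes w_i; G^SO = 26, W^SO = 26 + 1.7·26 = 70.2.
Deadweight loss = 35.7.

35.7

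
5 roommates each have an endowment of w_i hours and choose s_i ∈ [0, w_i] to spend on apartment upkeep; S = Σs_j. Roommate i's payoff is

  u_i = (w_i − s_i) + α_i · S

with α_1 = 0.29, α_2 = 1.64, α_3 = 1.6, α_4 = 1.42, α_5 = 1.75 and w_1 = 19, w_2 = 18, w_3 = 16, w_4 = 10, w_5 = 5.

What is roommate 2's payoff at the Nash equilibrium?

∂u_i/∂s_i = α_i − 1, so roommate i contributes w_i if α_i > 1, else 0.
α_i > 1 for i ∈ {2, 3, 4, 5}; NE contributions (0, 18, 16, 10, 5), S = 49.
u_2 = (18 − 18) + 1.64·49 = 80.36.

80.36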